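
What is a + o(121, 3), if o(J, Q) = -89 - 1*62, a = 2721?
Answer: 2570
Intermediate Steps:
o(J, Q) = -151 (o(J, Q) = -89 - 62 = -151)
a + o(121, 3) = 2721 - 151 = 2570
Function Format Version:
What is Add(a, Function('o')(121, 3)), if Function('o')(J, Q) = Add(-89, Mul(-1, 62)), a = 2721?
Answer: 2570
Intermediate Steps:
Function('o')(J, Q) = -151 (Function('o')(J, Q) = Add(-89, -62) = -151)
Add(a, Function('o')(121, 3)) = Add(2721, -151) = 2570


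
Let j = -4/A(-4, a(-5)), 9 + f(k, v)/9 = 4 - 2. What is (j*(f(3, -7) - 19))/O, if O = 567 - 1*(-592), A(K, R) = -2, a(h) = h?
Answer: -164/1159 ≈ -0.14150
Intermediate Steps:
f(k, v) = -63 (f(k, v) = -81 + 9*(4 - 2) = -81 + 9*2 = -81 + 18 = -63)
j = 2 (j = -4/(-2) = -4*(-½) = 2)
O = 1159 (O = 567 + 592 = 1159)
(j*(f(3, -7) - 19))/O = (2*(-63 - 19))/1159 = (2*(-82))*(1/1159) = -164*1/1159 = -164/1159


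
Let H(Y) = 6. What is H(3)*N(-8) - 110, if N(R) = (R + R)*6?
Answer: -686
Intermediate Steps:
N(R) = 12*R (N(R) = (2*R)*6 = 12*R)
H(3)*N(-8) - 110 = 6*(12*(-8)) - 110 = 6*(-96) - 110 = -576 - 110 = -686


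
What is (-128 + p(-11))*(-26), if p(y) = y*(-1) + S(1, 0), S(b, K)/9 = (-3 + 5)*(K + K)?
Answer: 3042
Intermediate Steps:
S(b, K) = 36*K (S(b, K) = 9*((-3 + 5)*(K + K)) = 9*(2*(2*K)) = 9*(4*K) = 36*K)
p(y) = -y (p(y) = y*(-1) + 36*0 = -y + 0 = -y)
(-128 + p(-11))*(-26) = (-128 - 1*(-11))*(-26) = (-128 + 11)*(-26) = -117*(-26) = 3042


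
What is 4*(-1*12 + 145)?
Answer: 532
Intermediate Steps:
4*(-1*12 + 145) = 4*(-12 + 145) = 4*133 = 532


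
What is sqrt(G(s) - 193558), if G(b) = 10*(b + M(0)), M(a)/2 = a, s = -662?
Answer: 3*I*sqrt(22242) ≈ 447.41*I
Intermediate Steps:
M(a) = 2*a
G(b) = 10*b (G(b) = 10*(b + 2*0) = 10*(b + 0) = 10*b)
sqrt(G(s) - 193558) = sqrt(10*(-662) - 193558) = sqrt(-6620 - 193558) = sqrt(-200178) = 3*I*sqrt(22242)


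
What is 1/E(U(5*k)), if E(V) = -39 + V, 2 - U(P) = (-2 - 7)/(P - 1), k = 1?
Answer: -4/139 ≈ -0.028777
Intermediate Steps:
U(P) = 2 + 9/(-1 + P) (U(P) = 2 - (-2 - 7)/(P - 1) = 2 - (-9)/(-1 + P) = 2 + 9/(-1 + P))
1/E(U(5*k)) = 1/(-39 + (7 + 2*(5*1))/(-1 + 5*1)) = 1/(-39 + (7 + 2*5)/(-1 + 5)) = 1/(-39 + (7 + 10)/4) = 1/(-39 + (1/4)*17) = 1/(-39 + 17/4) = 1/(-139/4) = -4/139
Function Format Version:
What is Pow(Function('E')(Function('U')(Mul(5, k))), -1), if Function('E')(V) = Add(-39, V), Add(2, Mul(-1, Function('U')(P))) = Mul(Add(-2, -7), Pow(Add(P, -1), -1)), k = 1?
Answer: Rational(-4, 139) ≈ -0.028777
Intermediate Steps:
Function('U')(P) = Add(2, Mul(9, Pow(Add(-1, P), -1))) (Function('U')(P) = Add(2, Mul(-1, Mul(Add(-2, -7), Pow(Add(P, -1), -1)))) = Add(2, Mul(-1, Mul(-9, Pow(Add(-1, P), -1)))) = Add(2, Mul(9, Pow(Add(-1, P), -1))))
Pow(Function('E')(Function('U')(Mul(5, k))), -1) = Pow(Add(-39, Mul(Pow(Add(-1, Mul(5, 1)), -1), Add(7, Mul(2, Mul(5, 1))))), -1) = Pow(Add(-39, Mul(Pow(Add(-1, 5), -1), Add(7, Mul(2, 5)))), -1) = Pow(Add(-39, Mul(Pow(4, -1), Add(7, 10))), -1) = Pow(Add(-39, Mul(Rational(1, 4), 17)), -1) = Pow(Add(-39, Rational(17, 4)), -1) = Pow(Rational(-139, 4), -1) = Rational(-4, 139)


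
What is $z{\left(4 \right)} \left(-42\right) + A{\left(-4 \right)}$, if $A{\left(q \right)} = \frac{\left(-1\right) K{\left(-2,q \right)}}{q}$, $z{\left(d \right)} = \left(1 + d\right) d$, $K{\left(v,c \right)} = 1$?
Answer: $- \frac{3359}{4} \approx -839.75$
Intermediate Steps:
$z{\left(d \right)} = d \left(1 + d\right)$
$A{\left(q \right)} = - \frac{1}{q}$ ($A{\left(q \right)} = \frac{\left(-1\right) 1}{q} = - \frac{1}{q}$)
$z{\left(4 \right)} \left(-42\right) + A{\left(-4 \right)} = 4 \left(1 + 4\right) \left(-42\right) - \frac{1}{-4} = 4 \cdot 5 \left(-42\right) - - \frac{1}{4} = 20 \left(-42\right) + \frac{1}{4} = -840 + \frac{1}{4} = - \frac{3359}{4}$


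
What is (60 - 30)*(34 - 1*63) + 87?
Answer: -783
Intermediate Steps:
(60 - 30)*(34 - 1*63) + 87 = 30*(34 - 63) + 87 = 30*(-29) + 87 = -870 + 87 = -783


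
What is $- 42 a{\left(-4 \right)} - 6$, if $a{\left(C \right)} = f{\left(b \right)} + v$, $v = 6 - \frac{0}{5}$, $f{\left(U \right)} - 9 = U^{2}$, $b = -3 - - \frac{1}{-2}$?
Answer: $- \frac{2301}{2} \approx -1150.5$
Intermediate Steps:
$b = - \frac{7}{2}$ ($b = -3 - \left(-1\right) \left(- \frac{1}{2}\right) = -3 - \frac{1}{2} = - \frac{7}{2} \approx -3.5$)
$f{\left(U \right)} = 9 + U^{2}$
$v = 6$ ($v = 6 - 0 \cdot \frac{1}{5} = 6 - 0 = 6 + 0 = 6$)
$a{\left(C \right)} = \frac{109}{4}$ ($a{\left(C \right)} = \left(9 + \left(- \frac{7}{2}\right)^{2}\right) + 6 = \left(9 + \frac{49}{4}\right) + 6 = \frac{85}{4} + 6 = \frac{109}{4}$)
$- 42 a{\left(-4 \right)} - 6 = \left(-42\right) \frac{109}{4} - 6 = - \frac{2289}{2} - 6 = - \frac{2301}{2}$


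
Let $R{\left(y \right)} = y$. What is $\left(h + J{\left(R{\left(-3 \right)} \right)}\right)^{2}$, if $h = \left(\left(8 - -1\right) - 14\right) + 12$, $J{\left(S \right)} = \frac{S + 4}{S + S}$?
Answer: $\frac{1681}{36} \approx 46.694$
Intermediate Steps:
$J{\left(S \right)} = \frac{4 + S}{2 S}$
$h = 7$ ($h = \left(\left(8 + 1\right) - 14\right) + 12 = \left(9 - 14\right) + 12 = -5 + 12 = 7$)
$\left(h + J{\left(R{\left(-3 \right)} \right)}\right)^{2} = \left(7 + \frac{4 - 3}{2 \left(-3\right)}\right)^{2} = \left(7 + \frac{1}{2} \left(- \frac{1}{3}\right) 1\right)^{2} = \left(7 - \frac{1}{6}\right)^{2} = \left(\frac{41}{6}\right)^{2} = \frac{1681}{36}$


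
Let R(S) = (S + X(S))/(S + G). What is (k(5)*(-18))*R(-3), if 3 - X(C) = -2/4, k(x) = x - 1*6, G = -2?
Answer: -9/5 ≈ -1.8000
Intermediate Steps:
k(x) = -6 + x (k(x) = x - 6 = -6 + x)
X(C) = 7/2 (X(C) = 3 - (-2)/4 = 3 - 1*(-½) = 3 + ½ = 7/2)
R(S) = (7/2 + S)/(-2 + S) (R(S) = (S + 7/2)/(S - 2) = (7/2 + S)/(-2 + S))
(k(5)*(-18))*R(-3) = ((-6 + 5)*(-18))*((7/2 - 3)/(-2 - 3)) = (-1*(-18))*((½)/(-5)) = 18*(-⅕*½) = 18*(-⅒) = -9/5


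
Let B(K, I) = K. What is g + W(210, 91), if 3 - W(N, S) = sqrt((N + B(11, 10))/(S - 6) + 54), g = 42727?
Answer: 42730 - sqrt(1415)/5 ≈ 42723.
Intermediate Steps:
W(N, S) = 3 - sqrt(54 + (11 + N)/(-6 + S)) (W(N, S) = 3 - sqrt((N + 11)/(S - 6) + 54) = 3 - sqrt((11 + N)/(-6 + S) + 54) = 3 - sqrt(54 + (11 + N)/(-6 + S)))
g + W(210, 91) = 42727 + (3 - sqrt((-313 + 210 + 54*91)/(-6 + 91))) = 42727 + (3 - sqrt((-313 + 210 + 4914)/85)) = 42727 + (3 - sqrt((1/85)*4811)) = 42727 + (3 - sqrt(283/5)) = 42727 + (3 - sqrt(1415)/5) = 42730 - sqrt(1415)/5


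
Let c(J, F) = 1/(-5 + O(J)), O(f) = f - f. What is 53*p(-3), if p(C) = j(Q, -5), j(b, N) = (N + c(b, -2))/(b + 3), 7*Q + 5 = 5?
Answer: -1378/15 ≈ -91.867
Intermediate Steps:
O(f) = 0
Q = 0 (Q = -5/7 + (1/7)*5 = -5/7 + 5/7 = 0)
c(J, F) = -1/5 (c(J, F) = 1/(-5 + 0) = 1/(-5) = -1/5)
j(b, N) = (-1/5 + N)/(3 + b) (j(b, N) = (N - 1/5)/(b + 3) = (-1/5 + N)/(3 + b))
p(C) = -26/15 (p(C) = (-1/5 - 5)/(3 + 0) = -26/5/3 = (1/3)*(-26/5) = -26/15)
53*p(-3) = 53*(-26/15) = -1378/15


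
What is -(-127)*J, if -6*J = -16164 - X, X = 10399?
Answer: 3373501/6 ≈ 5.6225e+5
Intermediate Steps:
J = 26563/6 (J = -(-16164 - 1*10399)/6 = -(-16164 - 10399)/6 = -⅙*(-26563) = 26563/6 ≈ 4427.2)
-(-127)*J = -(-127)*26563/6 = -1*(-3373501/6) = 3373501/6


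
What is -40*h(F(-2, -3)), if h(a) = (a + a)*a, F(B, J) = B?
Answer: -320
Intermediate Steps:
h(a) = 2*a² (h(a) = (2*a)*a = 2*a²)
-40*h(F(-2, -3)) = -80*(-2)² = -80*4 = -40*8 = -320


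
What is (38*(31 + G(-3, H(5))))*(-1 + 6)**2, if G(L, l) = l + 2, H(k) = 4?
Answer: 35150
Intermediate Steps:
G(L, l) = 2 + l
(38*(31 + G(-3, H(5))))*(-1 + 6)**2 = (38*(31 + (2 + 4)))*(-1 + 6)**2 = (38*(31 + 6))*5**2 = (38*37)*25 = 1406*25 = 35150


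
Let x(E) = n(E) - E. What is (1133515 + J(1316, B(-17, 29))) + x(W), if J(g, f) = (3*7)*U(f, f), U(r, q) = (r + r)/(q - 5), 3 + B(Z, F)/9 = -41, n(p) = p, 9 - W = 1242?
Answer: 454556147/401 ≈ 1.1336e+6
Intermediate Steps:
W = -1233 (W = 9 - 1*1242 = 9 - 1242 = -1233)
B(Z, F) = -396 (B(Z, F) = -27 + 9*(-41) = -27 - 369 = -396)
x(E) = 0 (x(E) = E - E = 0)
U(r, q) = 2*r/(-5 + q) (U(r, q) = (2*r)/(-5 + q) = 2*r/(-5 + q))
J(g, f) = 42*f/(-5 + f) (J(g, f) = (3*7)*(2*f/(-5 + f)) = 21*(2*f/(-5 + f)) = 42*f/(-5 + f))
(1133515 + J(1316, B(-17, 29))) + x(W) = (1133515 + 42*(-396)/(-5 - 396)) + 0 = (1133515 + 42*(-396)/(-401)) + 0 = (1133515 + 42*(-396)*(-1/401)) + 0 = (1133515 + 16632/401) + 0 = 454556147/401 + 0 = 454556147/401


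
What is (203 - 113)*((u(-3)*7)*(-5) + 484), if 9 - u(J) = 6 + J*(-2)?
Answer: 53010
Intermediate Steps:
u(J) = 3 + 2*J (u(J) = 9 - (6 + J*(-2)) = 9 - (6 - 2*J) = 9 + (-6 + 2*J) = 3 + 2*J)
(203 - 113)*((u(-3)*7)*(-5) + 484) = (203 - 113)*(((3 + 2*(-3))*7)*(-5) + 484) = 90*(((3 - 6)*7)*(-5) + 484) = 90*(-3*7*(-5) + 484) = 90*(-21*(-5) + 484) = 90*(105 + 484) = 90*589 = 53010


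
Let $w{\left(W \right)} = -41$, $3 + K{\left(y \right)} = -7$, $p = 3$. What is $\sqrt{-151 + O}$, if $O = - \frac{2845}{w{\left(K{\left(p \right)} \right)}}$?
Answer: $\frac{i \sqrt{137186}}{41} \approx 9.0338 i$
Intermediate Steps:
$K{\left(y \right)} = -10$ ($K{\left(y \right)} = -3 - 7 = -10$)
$O = \frac{2845}{41}$ ($O = - \frac{2845}{-41} = \left(-2845\right) \left(- \frac{1}{41}\right) = \frac{2845}{41} \approx 69.39$)
$\sqrt{-151 + O} = \sqrt{-151 + \frac{2845}{41}} = \sqrt{- \frac{3346}{41}} = \frac{i \sqrt{137186}}{41}$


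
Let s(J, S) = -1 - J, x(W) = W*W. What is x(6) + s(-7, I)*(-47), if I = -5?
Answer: -246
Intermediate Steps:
x(W) = W²
x(6) + s(-7, I)*(-47) = 6² + (-1 - 1*(-7))*(-47) = 36 + (-1 + 7)*(-47) = 36 + 6*(-47) = 36 - 282 = -246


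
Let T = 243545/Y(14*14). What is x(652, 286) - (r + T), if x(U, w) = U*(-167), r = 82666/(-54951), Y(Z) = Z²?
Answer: -229864071764783/2110997616 ≈ -1.0889e+5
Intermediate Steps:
r = -82666/54951 (r = 82666*(-1/54951) = -82666/54951 ≈ -1.5044)
x(U, w) = -167*U
T = 243545/38416 (T = 243545/((14*14)²) = 243545/(196²) = 243545/38416 ≈ 6.3397)
x(652, 286) - (r + T) = -167*652 - (-82666/54951 + 243545/38416) = -108884 - 1*10207344239/2110997616 = -108884 - 10207344239/2110997616 = -229864071764783/2110997616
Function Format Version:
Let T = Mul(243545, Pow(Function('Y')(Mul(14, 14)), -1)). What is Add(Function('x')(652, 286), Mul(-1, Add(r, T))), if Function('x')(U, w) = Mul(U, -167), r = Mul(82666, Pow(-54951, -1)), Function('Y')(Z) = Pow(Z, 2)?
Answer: Rational(-229864071764783, 2110997616) ≈ -1.0889e+5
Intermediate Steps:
r = Rational(-82666, 54951) (r = Mul(82666, Rational(-1, 54951)) = Rational(-82666, 54951) ≈ -1.5044)
Function('x')(U, w) = Mul(-167, U)
T = Rational(243545, 38416) (T = Mul(243545, Pow(Pow(Mul(14, 14), 2), -1)) = Mul(243545, Pow(Pow(196, 2), -1)) = Mul(243545, Pow(38416, -1)) = Mul(243545, Rational(1, 38416)) = Rational(243545, 38416) ≈ 6.3397)
Add(Function('x')(652, 286), Mul(-1, Add(r, T))) = Add(Mul(-167, 652), Mul(-1, Add(Rational(-82666, 54951), Rational(243545, 38416)))) = Add(-108884, Mul(-1, Rational(10207344239, 2110997616))) = Add(-108884, Rational(-10207344239, 2110997616)) = Rational(-229864071764783, 2110997616)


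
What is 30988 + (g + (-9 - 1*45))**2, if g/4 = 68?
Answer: 78512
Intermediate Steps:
g = 272 (g = 4*68 = 272)
30988 + (g + (-9 - 1*45))**2 = 30988 + (272 + (-9 - 1*45))**2 = 30988 + (272 + (-9 - 45))**2 = 30988 + (272 - 54)**2 = 30988 + 218**2 = 30988 + 47524 = 78512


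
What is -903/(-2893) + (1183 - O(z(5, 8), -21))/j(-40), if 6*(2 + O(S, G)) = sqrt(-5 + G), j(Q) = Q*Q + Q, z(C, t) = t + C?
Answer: 322459/300872 - I*sqrt(26)/9360 ≈ 1.0717 - 0.00054477*I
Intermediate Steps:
z(C, t) = C + t
j(Q) = Q + Q**2 (j(Q) = Q**2 + Q = Q + Q**2)
O(S, G) = -2 + sqrt(-5 + G)/6
-903/(-2893) + (1183 - O(z(5, 8), -21))/j(-40) = -903/(-2893) + (1183 - (-2 + sqrt(-5 - 21)/6))/((-40*(1 - 40))) = -903*(-1/2893) + (1183 - (-2 + sqrt(-26)/6))/((-40*(-39))) = 903/2893 + (1183 - (-2 + (I*sqrt(26))/6))/1560 = 903/2893 + (1183 - (-2 + I*sqrt(26)/6))*(1/1560) = 903/2893 + (1183 + (2 - I*sqrt(26)/6))*(1/1560) = 903/2893 + (1185 - I*sqrt(26)/6)*(1/1560) = 903/2893 + (79/104 - I*sqrt(26)/9360) = 322459/300872 - I*sqrt(26)/9360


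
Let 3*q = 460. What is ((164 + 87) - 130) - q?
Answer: -97/3 ≈ -32.333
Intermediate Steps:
q = 460/3 (q = (⅓)*460 = 460/3 ≈ 153.33)
((164 + 87) - 130) - q = ((164 + 87) - 130) - 1*460/3 = (251 - 130) - 460/3 = 121 - 460/3 = -97/3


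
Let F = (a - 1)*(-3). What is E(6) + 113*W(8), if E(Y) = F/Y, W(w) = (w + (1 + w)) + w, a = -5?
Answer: 2828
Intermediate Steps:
W(w) = 1 + 3*w (W(w) = (1 + 2*w) + w = 1 + 3*w)
F = 18 (F = (-5 - 1)*(-3) = -6*(-3) = 18)
E(Y) = 18/Y
E(6) + 113*W(8) = 18/6 + 113*(1 + 3*8) = 18*(⅙) + 113*(1 + 24) = 3 + 113*25 = 3 + 2825 = 2828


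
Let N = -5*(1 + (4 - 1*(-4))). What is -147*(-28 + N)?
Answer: 10731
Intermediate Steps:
N = -45 (N = -5*(1 + (4 + 4)) = -5*(1 + 8) = -5*9 = -45)
-147*(-28 + N) = -147*(-28 - 45) = -147*(-73) = 10731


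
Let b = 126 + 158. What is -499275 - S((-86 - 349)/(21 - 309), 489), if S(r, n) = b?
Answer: -499559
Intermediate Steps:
b = 284
S(r, n) = 284
-499275 - S((-86 - 349)/(21 - 309), 489) = -499275 - 1*284 = -499275 - 284 = -499559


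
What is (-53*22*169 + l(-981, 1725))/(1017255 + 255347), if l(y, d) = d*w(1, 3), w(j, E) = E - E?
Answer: -98527/636301 ≈ -0.15484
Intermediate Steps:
w(j, E) = 0
l(y, d) = 0 (l(y, d) = d*0 = 0)
(-53*22*169 + l(-981, 1725))/(1017255 + 255347) = (-53*22*169 + 0)/(1017255 + 255347) = (-1166*169 + 0)/1272602 = (-197054 + 0)*(1/1272602) = -197054*1/1272602 = -98527/636301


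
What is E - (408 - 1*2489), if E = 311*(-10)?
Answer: -1029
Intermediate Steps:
E = -3110
E - (408 - 1*2489) = -3110 - (408 - 1*2489) = -3110 - (408 - 2489) = -3110 - 1*(-2081) = -3110 + 2081 = -1029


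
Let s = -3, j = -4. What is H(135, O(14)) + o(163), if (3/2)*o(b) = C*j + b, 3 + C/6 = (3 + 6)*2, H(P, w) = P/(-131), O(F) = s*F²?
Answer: -52019/393 ≈ -132.36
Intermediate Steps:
O(F) = -3*F²
H(P, w) = -P/131 (H(P, w) = P*(-1/131) = -P/131)
C = 90 (C = -18 + 6*((3 + 6)*2) = -18 + 6*(9*2) = -18 + 6*18 = -18 + 108 = 90)
o(b) = -240 + 2*b/3 (o(b) = 2*(90*(-4) + b)/3 = 2*(-360 + b)/3 = -240 + 2*b/3)
H(135, O(14)) + o(163) = -1/131*135 + (-240 + (⅔)*163) = -135/131 + (-240 + 326/3) = -135/131 - 394/3 = -52019/393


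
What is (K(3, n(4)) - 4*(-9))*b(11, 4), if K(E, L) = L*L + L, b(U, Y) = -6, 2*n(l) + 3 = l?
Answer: -441/2 ≈ -220.50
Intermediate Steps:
n(l) = -3/2 + l/2
K(E, L) = L + L**2 (K(E, L) = L**2 + L = L + L**2)
(K(3, n(4)) - 4*(-9))*b(11, 4) = ((-3/2 + (1/2)*4)*(1 + (-3/2 + (1/2)*4)) - 4*(-9))*(-6) = ((-3/2 + 2)*(1 + (-3/2 + 2)) + 36)*(-6) = ((1 + 1/2)/2 + 36)*(-6) = ((1/2)*(3/2) + 36)*(-6) = (3/4 + 36)*(-6) = (147/4)*(-6) = -441/2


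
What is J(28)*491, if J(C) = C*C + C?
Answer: 398692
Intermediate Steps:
J(C) = C + C² (J(C) = C² + C = C + C²)
J(28)*491 = (28*(1 + 28))*491 = (28*29)*491 = 812*491 = 398692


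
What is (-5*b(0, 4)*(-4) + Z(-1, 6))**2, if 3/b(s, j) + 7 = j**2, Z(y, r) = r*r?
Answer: 16384/9 ≈ 1820.4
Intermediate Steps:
Z(y, r) = r**2
b(s, j) = 3/(-7 + j**2)
(-5*b(0, 4)*(-4) + Z(-1, 6))**2 = (-15/(-7 + 4**2)*(-4) + 6**2)**2 = (-15/(-7 + 16)*(-4) + 36)**2 = (-15/9*(-4) + 36)**2 = (-5*1/3*(-4) + 36)**2 = (-5/3*(-4) + 36)**2 = (20/3 + 36)**2 = (128/3)**2 = 16384/9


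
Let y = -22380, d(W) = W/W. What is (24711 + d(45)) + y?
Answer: 2332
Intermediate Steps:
d(W) = 1
(24711 + d(45)) + y = (24711 + 1) - 22380 = 24712 - 22380 = 2332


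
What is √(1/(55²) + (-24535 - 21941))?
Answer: I*√140589899/55 ≈ 215.58*I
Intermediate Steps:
√(1/(55²) + (-24535 - 21941)) = √(1/3025 - 46476) = √(-140589899/3025) = I*√140589899/55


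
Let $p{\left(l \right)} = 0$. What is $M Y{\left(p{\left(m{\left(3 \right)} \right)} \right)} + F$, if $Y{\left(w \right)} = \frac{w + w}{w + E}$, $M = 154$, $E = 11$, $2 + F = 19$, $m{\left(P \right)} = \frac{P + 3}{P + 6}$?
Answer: $17$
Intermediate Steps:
$m{\left(P \right)} = \frac{3 + P}{6 + P}$
$F = 17$ ($F = -2 + 19 = 17$)
$Y{\left(w \right)} = \frac{2 w}{11 + w}$ ($Y{\left(w \right)} = \frac{w + w}{w + 11} = \frac{2 w}{11 + w}$)
$M Y{\left(p{\left(m{\left(3 \right)} \right)} \right)} + F = 154 \cdot 2 \cdot 0 \frac{1}{11 + 0} + 17 = 154 \cdot 2 \cdot 0 \cdot \frac{1}{11} + 17 = 154 \cdot 0 + 17 = 0 + 17 = 17$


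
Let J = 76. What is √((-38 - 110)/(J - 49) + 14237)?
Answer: √1152753/9 ≈ 119.30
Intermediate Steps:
√((-38 - 110)/(J - 49) + 14237) = √((-38 - 110)/(76 - 49) + 14237) = √(-148/27 + 14237) = √(384251/27) = √1152753/9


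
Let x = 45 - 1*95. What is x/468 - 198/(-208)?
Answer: 791/936 ≈ 0.84509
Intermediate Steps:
x = -50 (x = 45 - 95 = -50)
x/468 - 198/(-208) = -50/468 - 198/(-208) = -50*1/468 - 198*(-1/208) = -25/234 + 99/104 = 791/936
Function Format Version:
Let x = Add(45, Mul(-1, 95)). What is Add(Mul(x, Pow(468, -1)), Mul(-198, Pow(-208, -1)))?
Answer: Rational(791, 936) ≈ 0.84509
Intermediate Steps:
x = -50 (x = Add(45, -95) = -50)
Add(Mul(x, Pow(468, -1)), Mul(-198, Pow(-208, -1))) = Add(Mul(-50, Pow(468, -1)), Mul(-198, Pow(-208, -1))) = Add(Mul(-50, Rational(1, 468)), Mul(-198, Rational(-1, 208))) = Add(Rational(-25, 234), Rational(99, 104)) = Rational(791, 936)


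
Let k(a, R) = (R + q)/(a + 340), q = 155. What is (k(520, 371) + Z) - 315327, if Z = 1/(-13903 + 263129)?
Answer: -8448159955248/26791795 ≈ -3.1533e+5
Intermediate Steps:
k(a, R) = (155 + R)/(340 + a) (k(a, R) = (R + 155)/(a + 340) = (155 + R)/(340 + a))
Z = 1/249226 ≈ 4.0124e-6
(k(520, 371) + Z) - 315327 = ((155 + 371)/(340 + 520) + 1/249226) - 315327 = (526/860 + 1/249226) - 315327 = ((1/860)*526 + 1/249226) - 315327 = (263/430 + 1/249226) - 315327 = 16386717/26791795 - 315327 = -8448159955248/26791795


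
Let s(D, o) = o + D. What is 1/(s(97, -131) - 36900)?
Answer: -1/36934 ≈ -2.7075e-5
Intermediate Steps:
s(D, o) = D + o
1/(s(97, -131) - 36900) = 1/((97 - 131) - 36900) = 1/(-34 - 36900) = 1/(-36934) = -1/36934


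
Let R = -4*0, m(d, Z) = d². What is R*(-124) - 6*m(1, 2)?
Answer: -6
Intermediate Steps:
R = 0
R*(-124) - 6*m(1, 2) = 0*(-124) - 6*1² = 0 - 6*1 = 0 - 6 = -6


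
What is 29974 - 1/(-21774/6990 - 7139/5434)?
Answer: 76398636424/2548811 ≈ 29974.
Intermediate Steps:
29974 - 1/(-21774/6990 - 7139/5434) = 29974 - 1/(-21774*1/6990 - 7139*1/5434) = 29974 - 1/(-3629/1165 - 649/494) = 29974 - 1/(-2548811/575510) = 29974 - 1*(-575510/2548811) = 29974 + 575510/2548811 = 76398636424/2548811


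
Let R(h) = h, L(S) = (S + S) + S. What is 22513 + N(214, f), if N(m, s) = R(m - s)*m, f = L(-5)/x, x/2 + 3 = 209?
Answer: 14073259/206 ≈ 68317.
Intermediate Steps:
x = 412 (x = -6 + 2*209 = -6 + 418 = 412)
L(S) = 3*S (L(S) = 2*S + S = 3*S)
f = -15/412 (f = (3*(-5))/412 = -15*1/412 = -15/412 ≈ -0.036408)
N(m, s) = m*(m - s) (N(m, s) = (m - s)*m = m*(m - s))
22513 + N(214, f) = 22513 + 214*(214 - 1*(-15/412)) = 22513 + 214*(214 + 15/412) = 22513 + 214*(88183/412) = 22513 + 9435581/206 = 14073259/206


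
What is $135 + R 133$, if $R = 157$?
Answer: $21016$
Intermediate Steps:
$135 + R 133 = 135 + 157 \cdot 133 = 135 + 20881 = 21016$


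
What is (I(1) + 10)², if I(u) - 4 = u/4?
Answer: 3249/16 ≈ 203.06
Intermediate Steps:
I(u) = 4 + u/4
(I(1) + 10)² = ((4 + (¼)*1) + 10)² = ((4 + ¼) + 10)² = (17/4 + 10)² = (57/4)² = 3249/16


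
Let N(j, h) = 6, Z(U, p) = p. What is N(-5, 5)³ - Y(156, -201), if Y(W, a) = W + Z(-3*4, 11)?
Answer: 49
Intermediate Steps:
Y(W, a) = 11 + W (Y(W, a) = W + 11 = 11 + W)
N(-5, 5)³ - Y(156, -201) = 6³ - (11 + 156) = 216 - 1*167 = 216 - 167 = 49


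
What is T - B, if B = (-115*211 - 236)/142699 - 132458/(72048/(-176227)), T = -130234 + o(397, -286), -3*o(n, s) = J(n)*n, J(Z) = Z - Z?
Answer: -2334966814865677/5140588776 ≈ -4.5422e+5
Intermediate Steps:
J(Z) = 0
o(n, s) = 0 (o(n, s) = -0*n = -⅓*0 = 0)
T = -130234 (T = -130234 + 0 = -130234)
B = 1665487376212093/5140588776 (B = (-24265 - 236)*(1/142699) - 132458/(72048*(-1/176227)) = -24501*1/142699 - 132458/(-72048/176227) = -24501/142699 - 132458*(-176227/72048) = -24501/142699 + 11671337983/36024 = 1665487376212093/5140588776 ≈ 3.2399e+5)
T - B = -130234 - 1*1665487376212093/5140588776 = -130234 - 1665487376212093/5140588776 = -2334966814865677/5140588776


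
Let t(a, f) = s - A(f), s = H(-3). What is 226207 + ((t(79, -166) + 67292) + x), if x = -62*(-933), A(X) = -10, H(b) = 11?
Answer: 351366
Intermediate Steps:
s = 11
t(a, f) = 21 (t(a, f) = 11 - 1*(-10) = 11 + 10 = 21)
x = 57846
226207 + ((t(79, -166) + 67292) + x) = 226207 + ((21 + 67292) + 57846) = 226207 + (67313 + 57846) = 226207 + 125159 = 351366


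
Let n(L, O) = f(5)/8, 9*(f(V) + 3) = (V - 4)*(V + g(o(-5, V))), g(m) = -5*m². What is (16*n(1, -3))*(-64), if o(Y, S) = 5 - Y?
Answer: 7424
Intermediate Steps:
f(V) = -3 + (-500 + V)*(-4 + V)/9 (f(V) = -3 + ((V - 4)*(V - 5*(5 - 1*(-5))²))/9 = -3 + ((-4 + V)*(V - 5*(5 + 5)²))/9 = -3 + ((-4 + V)*(V - 5*10²))/9 = -3 + ((-4 + V)*(V - 5*100))/9 = -3 + ((-4 + V)*(V - 500))/9 = -3 + ((-4 + V)*(-500 + V))/9 = -3 + ((-500 + V)*(-4 + V))/9 = -3 + (-500 + V)*(-4 + V)/9)
n(L, O) = -29/4 (n(L, O) = (1973/9 - 56*5 + (⅑)*5²)/8 = (1973/9 - 280 + (⅑)*25)*(⅛) = (1973/9 - 280 + 25/9)*(⅛) = -58*⅛ = -29/4)
(16*n(1, -3))*(-64) = (16*(-29/4))*(-64) = -116*(-64) = 7424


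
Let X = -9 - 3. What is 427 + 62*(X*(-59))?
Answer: 44323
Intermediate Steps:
X = -12
427 + 62*(X*(-59)) = 427 + 62*(-12*(-59)) = 427 + 62*708 = 427 + 43896 = 44323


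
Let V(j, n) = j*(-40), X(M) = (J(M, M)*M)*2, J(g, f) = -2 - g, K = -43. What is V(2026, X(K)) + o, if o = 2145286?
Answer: 2064246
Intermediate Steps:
X(M) = 2*M*(-2 - M) (X(M) = ((-2 - M)*M)*2 = (M*(-2 - M))*2 = 2*M*(-2 - M))
V(j, n) = -40*j
V(2026, X(K)) + o = -40*2026 + 2145286 = -81040 + 2145286 = 2064246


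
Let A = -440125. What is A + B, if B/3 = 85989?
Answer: -182158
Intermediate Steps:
B = 257967 (B = 3*85989 = 257967)
A + B = -440125 + 257967 = -182158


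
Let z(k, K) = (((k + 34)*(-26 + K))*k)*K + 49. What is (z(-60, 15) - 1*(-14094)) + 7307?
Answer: -235950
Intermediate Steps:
z(k, K) = 49 + K*k*(-26 + K)*(34 + k) (z(k, K) = (((34 + k)*(-26 + K))*k)*K + 49 = (((-26 + K)*(34 + k))*k)*K + 49 = (k*(-26 + K)*(34 + k))*K + 49 = K*k*(-26 + K)*(34 + k) + 49 = 49 + K*k*(-26 + K)*(34 + k))
(z(-60, 15) - 1*(-14094)) + 7307 = ((49 + 15**2*(-60)**2 - 884*15*(-60) - 26*15*(-60)**2 + 34*(-60)*15**2) - 1*(-14094)) + 7307 = ((49 + 225*3600 + 795600 - 26*15*3600 + 34*(-60)*225) + 14094) + 7307 = ((49 + 810000 + 795600 - 1404000 - 459000) + 14094) + 7307 = (-257351 + 14094) + 7307 = -243257 + 7307 = -235950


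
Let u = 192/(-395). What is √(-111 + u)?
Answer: 3*I*√1932735/395 ≈ 10.559*I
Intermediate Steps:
u = -192/395 (u = 192*(-1/395) = -192/395 ≈ -0.48608)
√(-111 + u) = √(-111 - 192/395) = √(-44037/395) = 3*I*√1932735/395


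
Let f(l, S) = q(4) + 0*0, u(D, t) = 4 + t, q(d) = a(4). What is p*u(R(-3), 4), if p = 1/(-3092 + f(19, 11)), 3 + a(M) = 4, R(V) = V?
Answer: -8/3091 ≈ -0.0025882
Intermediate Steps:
a(M) = 1 (a(M) = -3 + 4 = 1)
q(d) = 1
f(l, S) = 1 (f(l, S) = 1 + 0*0 = 1 + 0 = 1)
p = -1/3091 (p = 1/(-3092 + 1) = 1/(-3091) = -1/3091 ≈ -0.00032352)
p*u(R(-3), 4) = -(4 + 4)/3091 = -1/3091*8 = -8/3091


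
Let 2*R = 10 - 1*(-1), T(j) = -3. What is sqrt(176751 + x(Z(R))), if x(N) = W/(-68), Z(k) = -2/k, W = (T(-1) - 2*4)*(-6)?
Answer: sqrt(204323034)/34 ≈ 420.42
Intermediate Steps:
W = 66 (W = (-3 - 2*4)*(-6) = (-3 - 8)*(-6) = -11*(-6) = 66)
R = 11/2 (R = (10 - 1*(-1))/2 = (10 + 1)/2 = (1/2)*11 = 11/2 ≈ 5.5000)
x(N) = -33/34 (x(N) = 66/(-68) = 66*(-1/68) = -33/34)
sqrt(176751 + x(Z(R))) = sqrt(176751 - 33/34) = sqrt(6009501/34) = sqrt(204323034)/34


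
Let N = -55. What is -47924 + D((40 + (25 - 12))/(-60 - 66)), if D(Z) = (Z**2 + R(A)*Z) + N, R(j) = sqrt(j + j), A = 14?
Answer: -761711795/15876 - 53*sqrt(7)/63 ≈ -47981.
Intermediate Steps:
R(j) = sqrt(2)*sqrt(j) (R(j) = sqrt(2*j) = sqrt(2)*sqrt(j))
D(Z) = -55 + Z**2 + 2*Z*sqrt(7) (D(Z) = (Z**2 + (sqrt(2)*sqrt(14))*Z) - 55 = (Z**2 + (2*sqrt(7))*Z) - 55 = (Z**2 + 2*Z*sqrt(7)) - 55 = -55 + Z**2 + 2*Z*sqrt(7))
-47924 + D((40 + (25 - 12))/(-60 - 66)) = -47924 + (-55 + ((40 + (25 - 12))/(-60 - 66))**2 + 2*((40 + (25 - 12))/(-60 - 66))*sqrt(7)) = -47924 + (-55 + ((40 + 13)/(-126))**2 + 2*((40 + 13)/(-126))*sqrt(7)) = -47924 + (-55 + (53*(-1/126))**2 + 2*(53*(-1/126))*sqrt(7)) = -47924 + (-55 + (-53/126)**2 + 2*(-53/126)*sqrt(7)) = -47924 + (-55 + 2809/15876 - 53*sqrt(7)/63) = -47924 + (-870371/15876 - 53*sqrt(7)/63) = -761711795/15876 - 53*sqrt(7)/63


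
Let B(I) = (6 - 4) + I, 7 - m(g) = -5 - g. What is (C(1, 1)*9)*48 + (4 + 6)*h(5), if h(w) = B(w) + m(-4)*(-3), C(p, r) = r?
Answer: 262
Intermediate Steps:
m(g) = 12 + g (m(g) = 7 - (-5 - g) = 7 + (5 + g) = 12 + g)
B(I) = 2 + I
h(w) = -22 + w (h(w) = (2 + w) + (12 - 4)*(-3) = (2 + w) + 8*(-3) = (2 + w) - 24 = -22 + w)
(C(1, 1)*9)*48 + (4 + 6)*h(5) = (1*9)*48 + (4 + 6)*(-22 + 5) = 9*48 + 10*(-17) = 432 - 170 = 262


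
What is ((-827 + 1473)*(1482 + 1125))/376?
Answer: 842061/188 ≈ 4479.0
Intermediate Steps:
((-827 + 1473)*(1482 + 1125))/376 = (646*2607)*(1/376) = 1684122*(1/376) = 842061/188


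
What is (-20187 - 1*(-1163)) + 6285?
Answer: -12739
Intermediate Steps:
(-20187 - 1*(-1163)) + 6285 = (-20187 + 1163) + 6285 = -19024 + 6285 = -12739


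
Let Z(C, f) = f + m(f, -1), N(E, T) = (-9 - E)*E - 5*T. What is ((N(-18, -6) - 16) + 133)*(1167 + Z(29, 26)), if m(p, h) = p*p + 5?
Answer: -28110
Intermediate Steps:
m(p, h) = 5 + p² (m(p, h) = p² + 5 = 5 + p²)
N(E, T) = -5*T + E*(-9 - E) (N(E, T) = E*(-9 - E) - 5*T = -5*T + E*(-9 - E))
Z(C, f) = 5 + f + f² (Z(C, f) = f + (5 + f²) = 5 + f + f²)
((N(-18, -6) - 16) + 133)*(1167 + Z(29, 26)) = (((-1*(-18)² - 9*(-18) - 5*(-6)) - 16) + 133)*(1167 + (5 + 26 + 26²)) = (((-1*324 + 162 + 30) - 16) + 133)*(1167 + (5 + 26 + 676)) = (((-324 + 162 + 30) - 16) + 133)*(1167 + 707) = ((-132 - 16) + 133)*1874 = (-148 + 133)*1874 = -15*1874 = -28110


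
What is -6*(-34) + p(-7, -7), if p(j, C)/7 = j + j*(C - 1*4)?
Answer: 694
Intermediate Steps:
p(j, C) = 7*j + 7*j*(-4 + C) (p(j, C) = 7*(j + j*(C - 1*4)) = 7*(j + j*(C - 4)) = 7*(j + j*(-4 + C)) = 7*j + 7*j*(-4 + C))
-6*(-34) + p(-7, -7) = -6*(-34) + 7*(-7)*(-3 - 7) = 204 + 7*(-7)*(-10) = 204 + 490 = 694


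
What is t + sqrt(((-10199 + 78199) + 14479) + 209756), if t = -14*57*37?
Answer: -29526 + sqrt(292235) ≈ -28985.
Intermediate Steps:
t = -29526 (t = -798*37 = -29526)
t + sqrt(((-10199 + 78199) + 14479) + 209756) = -29526 + sqrt(((-10199 + 78199) + 14479) + 209756) = -29526 + sqrt((68000 + 14479) + 209756) = -29526 + sqrt(82479 + 209756) = -29526 + sqrt(292235)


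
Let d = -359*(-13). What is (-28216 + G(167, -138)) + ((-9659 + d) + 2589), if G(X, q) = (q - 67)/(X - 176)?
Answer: -275366/9 ≈ -30596.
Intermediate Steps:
d = 4667
G(X, q) = (-67 + q)/(-176 + X)
(-28216 + G(167, -138)) + ((-9659 + d) + 2589) = (-28216 + (-67 - 138)/(-176 + 167)) + ((-9659 + 4667) + 2589) = (-28216 - 205/(-9)) + (-4992 + 2589) = (-28216 - 1/9*(-205)) - 2403 = (-28216 + 205/9) - 2403 = -253739/9 - 2403 = -275366/9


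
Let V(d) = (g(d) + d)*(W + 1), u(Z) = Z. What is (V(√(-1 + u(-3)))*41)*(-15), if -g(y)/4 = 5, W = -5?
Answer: -49200 + 4920*I ≈ -49200.0 + 4920.0*I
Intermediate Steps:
g(y) = -20 (g(y) = -4*5 = -20)
V(d) = 80 - 4*d (V(d) = (-20 + d)*(-5 + 1) = (-20 + d)*(-4) = 80 - 4*d)
(V(√(-1 + u(-3)))*41)*(-15) = ((80 - 4*√(-1 - 3))*41)*(-15) = ((80 - 8*I)*41)*(-15) = (3280 - 328*I)*(-15) = -49200 + 4920*I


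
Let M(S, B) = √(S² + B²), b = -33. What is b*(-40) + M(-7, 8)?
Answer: 1320 + √113 ≈ 1330.6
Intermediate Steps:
M(S, B) = √(B² + S²)
b*(-40) + M(-7, 8) = -33*(-40) + √(8² + (-7)²) = 1320 + √(64 + 49) = 1320 + √113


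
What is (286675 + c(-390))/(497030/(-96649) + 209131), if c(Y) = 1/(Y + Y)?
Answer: 21611344521851/15765207891420 ≈ 1.3708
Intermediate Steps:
c(Y) = 1/(2*Y)
(286675 + c(-390))/(497030/(-96649) + 209131) = (286675 + (½)/(-390))/(497030/(-96649) + 209131) = (286675 + (½)*(-1/390))/(497030*(-1/96649) + 209131) = (286675 - 1/780)/(-497030/96649 + 209131) = 223606499/(780*(20211804989/96649)) = (223606499/780)*(96649/20211804989) = 21611344521851/15765207891420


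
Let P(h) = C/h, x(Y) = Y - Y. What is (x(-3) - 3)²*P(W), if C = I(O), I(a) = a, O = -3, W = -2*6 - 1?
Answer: 27/13 ≈ 2.0769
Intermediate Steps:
W = -13 (W = -12 - 1 = -13)
x(Y) = 0
C = -3
P(h) = -3/h
(x(-3) - 3)²*P(W) = (0 - 3)²*(-3/(-13)) = (-3)²*(-3*(-1/13)) = 9*(3/13) = 27/13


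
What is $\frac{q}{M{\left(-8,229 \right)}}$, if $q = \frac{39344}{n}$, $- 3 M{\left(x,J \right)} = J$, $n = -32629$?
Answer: $\frac{118032}{7472041} \approx 0.015796$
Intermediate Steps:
$M{\left(x,J \right)} = - \frac{J}{3}$
$q = - \frac{39344}{32629}$ ($q = \frac{39344}{-32629} = 39344 \left(- \frac{1}{32629}\right) = - \frac{39344}{32629} \approx -1.2058$)
$\frac{q}{M{\left(-8,229 \right)}} = - \frac{39344}{32629 \left(\left(- \frac{1}{3}\right) 229\right)} = - \frac{39344}{32629 \left(- \frac{229}{3}\right)} = \left(- \frac{39344}{32629}\right) \left(- \frac{3}{229}\right) = \frac{118032}{7472041}$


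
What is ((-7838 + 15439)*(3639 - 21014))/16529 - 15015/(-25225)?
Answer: -666230270288/83388805 ≈ -7989.4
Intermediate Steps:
((-7838 + 15439)*(3639 - 21014))/16529 - 15015/(-25225) = (7601*(-17375))*(1/16529) - 15015*(-1/25225) = -132067375*1/16529 + 3003/5045 = -132067375/16529 + 3003/5045 = -666230270288/83388805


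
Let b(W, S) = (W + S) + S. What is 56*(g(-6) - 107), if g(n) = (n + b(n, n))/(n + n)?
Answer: -5880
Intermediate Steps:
b(W, S) = W + 2*S (b(W, S) = (S + W) + S = W + 2*S)
g(n) = 2 (g(n) = (n + (n + 2*n))/(n + n) = (n + 3*n)/((2*n)) = (4*n)*(1/(2*n)) = 2)
56*(g(-6) - 107) = 56*(2 - 107) = 56*(-105) = -5880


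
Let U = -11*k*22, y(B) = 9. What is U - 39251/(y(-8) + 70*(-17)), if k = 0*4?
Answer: 39251/1181 ≈ 33.235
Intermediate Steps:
k = 0
U = 0 (U = -11*0*22 = 0*22 = 0)
U - 39251/(y(-8) + 70*(-17)) = 0 - 39251/(9 + 70*(-17)) = 0 - 39251/(9 - 1190) = 0 - 39251/(-1181) = 0 - 39251*(-1/1181) = 0 + 39251/1181 = 39251/1181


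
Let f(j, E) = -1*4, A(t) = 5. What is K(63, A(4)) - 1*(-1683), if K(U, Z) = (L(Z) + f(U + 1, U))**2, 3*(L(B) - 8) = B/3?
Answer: 138004/81 ≈ 1703.8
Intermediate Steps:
L(B) = 8 + B/9 (L(B) = 8 + (B/3)/3 = 8 + B/9)
f(j, E) = -4
K(U, Z) = (4 + Z/9)**2 (K(U, Z) = ((8 + Z/9) - 4)**2 = (4 + Z/9)**2)
K(63, A(4)) - 1*(-1683) = (36 + 5)**2/81 - 1*(-1683) = (1/81)*41**2 + 1683 = (1/81)*1681 + 1683 = 1681/81 + 1683 = 138004/81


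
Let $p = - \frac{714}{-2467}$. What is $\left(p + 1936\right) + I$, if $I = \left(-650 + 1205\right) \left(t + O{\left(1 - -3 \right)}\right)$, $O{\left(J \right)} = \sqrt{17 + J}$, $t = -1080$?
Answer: $- \frac{1473942974}{2467} + 555 \sqrt{21} \approx -5.9492 \cdot 10^{5}$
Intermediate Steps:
$p = \frac{714}{2467}$ ($p = \left(-714\right) \left(- \frac{1}{2467}\right) = \frac{714}{2467} \approx 0.28942$)
$I = -599400 + 555 \sqrt{21}$ ($I = \left(-650 + 1205\right) \left(-1080 + \sqrt{17 + \left(1 - -3\right)}\right) = 555 \left(-1080 + \sqrt{17 + \left(1 + 3\right)}\right) = 555 \left(-1080 + \sqrt{17 + 4}\right) = 555 \left(-1080 + \sqrt{21}\right) = -599400 + 555 \sqrt{21} \approx -5.9686 \cdot 10^{5}$)
$\left(p + 1936\right) + I = \left(\frac{714}{2467} + 1936\right) - \left(599400 - 555 \sqrt{21}\right) = \frac{4776826}{2467} - \left(599400 - 555 \sqrt{21}\right) = - \frac{1473942974}{2467} + 555 \sqrt{21}$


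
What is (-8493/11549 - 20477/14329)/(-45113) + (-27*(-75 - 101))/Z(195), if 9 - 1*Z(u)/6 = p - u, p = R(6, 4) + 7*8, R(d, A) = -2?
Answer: 985461926889586/186638820504325 ≈ 5.2800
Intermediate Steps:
p = 54 (p = -2 + 7*8 = -2 + 56 = 54)
Z(u) = -270 + 6*u (Z(u) = 54 - 6*(54 - u) = 54 + (-324 + 6*u) = -270 + 6*u)
(-8493/11549 - 20477/14329)/(-45113) + (-27*(-75 - 101))/Z(195) = (-8493/11549 - 20477/14329)/(-45113) + (-27*(-75 - 101))/(-270 + 6*195) = (-8493*1/11549 - 20477*1/14329)*(-1/45113) + (-27*(-176))/(-270 + 1170) = (-8493/11549 - 20477/14329)*(-1/45113) + 4752/900 = -358185070/165485621*(-1/45113) + 4752*(1/900) = 358185070/7465552820173 + 132/25 = 985461926889586/186638820504325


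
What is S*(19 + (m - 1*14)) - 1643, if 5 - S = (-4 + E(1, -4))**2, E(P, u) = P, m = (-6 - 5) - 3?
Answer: -1607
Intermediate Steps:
m = -14 (m = -11 - 3 = -14)
S = -4 (S = 5 - (-4 + 1)**2 = 5 - 1*(-3)**2 = 5 - 1*9 = 5 - 9 = -4)
S*(19 + (m - 1*14)) - 1643 = -4*(19 + (-14 - 1*14)) - 1643 = -4*(19 + (-14 - 14)) - 1643 = -4*(19 - 28) - 1643 = -4*(-9) - 1643 = 36 - 1643 = -1607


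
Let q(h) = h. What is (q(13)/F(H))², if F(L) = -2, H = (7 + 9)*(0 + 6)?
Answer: 169/4 ≈ 42.250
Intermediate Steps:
H = 96 (H = 16*6 = 96)
(q(13)/F(H))² = (13/(-2))² = (13*(-½))² = (-13/2)² = 169/4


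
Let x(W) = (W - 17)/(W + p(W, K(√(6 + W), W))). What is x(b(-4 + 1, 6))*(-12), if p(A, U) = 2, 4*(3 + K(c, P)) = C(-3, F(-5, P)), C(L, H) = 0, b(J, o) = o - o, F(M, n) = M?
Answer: 102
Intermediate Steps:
b(J, o) = 0
K(c, P) = -3 (K(c, P) = -3 + (¼)*0 = -3 + 0 = -3)
x(W) = (-17 + W)/(2 + W) (x(W) = (W - 17)/(W + 2) = (-17 + W)/(2 + W))
x(b(-4 + 1, 6))*(-12) = ((-17 + 0)/(2 + 0))*(-12) = (-17/2)*(-12) = ((½)*(-17))*(-12) = -17/2*(-12) = 102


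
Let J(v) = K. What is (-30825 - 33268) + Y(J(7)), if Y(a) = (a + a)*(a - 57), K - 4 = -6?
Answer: -63857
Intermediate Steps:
K = -2 (K = 4 - 6 = -2)
J(v) = -2
Y(a) = 2*a*(-57 + a) (Y(a) = (2*a)*(-57 + a) = 2*a*(-57 + a))
(-30825 - 33268) + Y(J(7)) = (-30825 - 33268) + 2*(-2)*(-57 - 2) = -64093 + 2*(-2)*(-59) = -64093 + 236 = -63857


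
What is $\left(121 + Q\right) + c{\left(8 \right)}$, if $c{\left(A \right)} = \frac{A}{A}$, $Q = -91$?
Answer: $31$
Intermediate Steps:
$c{\left(A \right)} = 1$
$\left(121 + Q\right) + c{\left(8 \right)} = \left(121 - 91\right) + 1 = 30 + 1 = 31$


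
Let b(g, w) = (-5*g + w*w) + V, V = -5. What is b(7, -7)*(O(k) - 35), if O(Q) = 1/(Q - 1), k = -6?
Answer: -2214/7 ≈ -316.29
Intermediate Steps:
O(Q) = 1/(-1 + Q)
b(g, w) = -5 + w² - 5*g (b(g, w) = (-5*g + w*w) - 5 = (-5*g + w²) - 5 = (w² - 5*g) - 5 = -5 + w² - 5*g)
b(7, -7)*(O(k) - 35) = (-5 + (-7)² - 5*7)*(1/(-1 - 6) - 35) = (-5 + 49 - 35)*(1/(-7) - 35) = 9*(-⅐ - 35) = 9*(-246/7) = -2214/7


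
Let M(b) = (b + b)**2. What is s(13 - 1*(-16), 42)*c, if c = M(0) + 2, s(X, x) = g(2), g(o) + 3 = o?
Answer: -2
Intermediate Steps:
M(b) = 4*b**2 (M(b) = (2*b)**2 = 4*b**2)
g(o) = -3 + o
s(X, x) = -1 (s(X, x) = -3 + 2 = -1)
c = 2 (c = 4*0**2 + 2 = 4*0 + 2 = 0 + 2 = 2)
s(13 - 1*(-16), 42)*c = -1*2 = -2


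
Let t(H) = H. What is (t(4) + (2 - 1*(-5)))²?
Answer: 121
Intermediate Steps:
(t(4) + (2 - 1*(-5)))² = (4 + (2 - 1*(-5)))² = (4 + (2 + 5))² = (4 + 7)² = 11² = 121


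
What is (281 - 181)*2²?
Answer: 400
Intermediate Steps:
(281 - 181)*2² = 100*4 = 400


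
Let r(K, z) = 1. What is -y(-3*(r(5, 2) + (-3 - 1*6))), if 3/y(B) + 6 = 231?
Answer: -1/75 ≈ -0.013333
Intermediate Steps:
y(B) = 1/75 (y(B) = 3/(-6 + 231) = 3/225 = 3*(1/225) = 1/75)
-y(-3*(r(5, 2) + (-3 - 1*6))) = -1*1/75 = -1/75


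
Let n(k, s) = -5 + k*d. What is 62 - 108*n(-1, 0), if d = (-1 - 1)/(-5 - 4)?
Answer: 626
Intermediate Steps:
d = 2/9 (d = -2/(-9) = -2*(-⅑) = 2/9 ≈ 0.22222)
n(k, s) = -5 + 2*k/9 (n(k, s) = -5 + k*(2/9) = -5 + 2*k/9)
62 - 108*n(-1, 0) = 62 - 108*(-5 + (2/9)*(-1)) = 62 - 108*(-5 - 2/9) = 62 - 108*(-47/9) = 62 + 564 = 626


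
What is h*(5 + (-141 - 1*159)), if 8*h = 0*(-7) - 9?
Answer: 2655/8 ≈ 331.88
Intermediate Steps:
h = -9/8 (h = (0*(-7) - 9)/8 = (0 - 9)/8 = (1/8)*(-9) = -9/8 ≈ -1.1250)
h*(5 + (-141 - 1*159)) = -9*(5 + (-141 - 1*159))/8 = -9*(5 + (-141 - 159))/8 = -9*(5 - 300)/8 = -9/8*(-295) = 2655/8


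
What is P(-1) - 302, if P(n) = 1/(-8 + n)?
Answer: -2719/9 ≈ -302.11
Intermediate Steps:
P(-1) - 302 = 1/(-8 - 1) - 302 = 1/(-9) - 302 = -⅑ - 302 = -2719/9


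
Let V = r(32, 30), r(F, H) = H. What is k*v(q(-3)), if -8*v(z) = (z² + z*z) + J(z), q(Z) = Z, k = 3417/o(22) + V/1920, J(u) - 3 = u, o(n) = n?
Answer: -984195/2816 ≈ -349.50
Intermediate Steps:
V = 30
J(u) = 3 + u
k = 109355/704 (k = 3417/22 + 30/1920 = 3417*(1/22) + 30*(1/1920) = 3417/22 + 1/64 = 109355/704 ≈ 155.33)
v(z) = -3/8 - z²/4 - z/8 (v(z) = -((z² + z*z) + (3 + z))/8 = -((z² + z²) + (3 + z))/8 = -(2*z² + (3 + z))/8 = -(3 + z + 2*z²)/8 = -3/8 - z²/4 - z/8)
k*v(q(-3)) = 109355*(-3/8 - ¼*(-3)² - ⅛*(-3))/704 = 109355*(-3/8 - ¼*9 + 3/8)/704 = 109355*(-3/8 - 9/4 + 3/8)/704 = (109355/704)*(-9/4) = -984195/2816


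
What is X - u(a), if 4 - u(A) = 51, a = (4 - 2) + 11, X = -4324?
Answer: -4277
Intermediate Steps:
a = 13 (a = 2 + 11 = 13)
u(A) = -47 (u(A) = 4 - 1*51 = 4 - 51 = -47)
X - u(a) = -4324 - 1*(-47) = -4324 + 47 = -4277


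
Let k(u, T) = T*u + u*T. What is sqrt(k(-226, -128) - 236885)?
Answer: I*sqrt(179029) ≈ 423.12*I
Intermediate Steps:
k(u, T) = 2*T*u (k(u, T) = T*u + T*u = 2*T*u)
sqrt(k(-226, -128) - 236885) = sqrt(2*(-128)*(-226) - 236885) = sqrt(57856 - 236885) = sqrt(-179029) = I*sqrt(179029)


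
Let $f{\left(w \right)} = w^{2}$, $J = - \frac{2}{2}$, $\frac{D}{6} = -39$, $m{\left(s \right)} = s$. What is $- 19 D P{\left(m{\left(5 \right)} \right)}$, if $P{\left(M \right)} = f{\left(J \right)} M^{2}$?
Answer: $111150$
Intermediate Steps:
$D = -234$ ($D = 6 \left(-39\right) = -234$)
$J = -1$ ($J = \left(-2\right) \frac{1}{2} = -1$)
$P{\left(M \right)} = M^{2}$ ($P{\left(M \right)} = \left(-1\right)^{2} M^{2} = 1 M^{2} = M^{2}$)
$- 19 D P{\left(m{\left(5 \right)} \right)} = \left(-19\right) \left(-234\right) 5^{2} = 4446 \cdot 25 = 111150$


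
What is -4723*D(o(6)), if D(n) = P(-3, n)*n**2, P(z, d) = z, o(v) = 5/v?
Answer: 118075/12 ≈ 9839.6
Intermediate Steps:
D(n) = -3*n**2
-4723*D(o(6)) = -(-14169)*(5/6)**2 = -(-14169)*25/36 = -4723*(-25/12) = 118075/12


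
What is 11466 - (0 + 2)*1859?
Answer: 7748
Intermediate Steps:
11466 - (0 + 2)*1859 = 11466 - 2*1859 = 11466 - 1*3718 = 11466 - 3718 = 7748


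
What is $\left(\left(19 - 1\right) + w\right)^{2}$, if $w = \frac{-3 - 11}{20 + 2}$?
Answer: $\frac{36481}{121} \approx 301.5$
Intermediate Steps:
$w = - \frac{7}{11}$ ($w = - \frac{14}{22} = \left(-14\right) \frac{1}{22} = - \frac{7}{11} \approx -0.63636$)
$\left(\left(19 - 1\right) + w\right)^{2} = \left(\left(19 - 1\right) - \frac{7}{11}\right)^{2} = \left(18 - \frac{7}{11}\right)^{2} = \left(\frac{191}{11}\right)^{2} = \frac{36481}{121}$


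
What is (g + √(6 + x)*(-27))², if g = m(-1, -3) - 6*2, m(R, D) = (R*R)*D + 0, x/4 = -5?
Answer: -9981 + 810*I*√14 ≈ -9981.0 + 3030.7*I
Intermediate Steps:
x = -20 (x = 4*(-5) = -20)
m(R, D) = D*R² (m(R, D) = R²*D + 0 = D*R² + 0 = D*R²)
g = -15 (g = -3*(-1)² - 6*2 = -3*1 - 12 = -3 - 12 = -15)
(g + √(6 + x)*(-27))² = (-15 + √(6 - 20)*(-27))² = (-15 + √(-14)*(-27))² = (-15 + (I*√14)*(-27))² = (-15 - 27*I*√14)²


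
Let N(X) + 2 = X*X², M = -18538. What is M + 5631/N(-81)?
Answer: -9851895965/531443 ≈ -18538.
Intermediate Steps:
N(X) = -2 + X³ (N(X) = -2 + X*X² = -2 + X³)
M + 5631/N(-81) = -18538 + 5631/(-2 + (-81)³) = -18538 + 5631/(-2 - 531441) = -18538 + 5631/(-531443) = -18538 + 5631*(-1/531443) = -18538 - 5631/531443 = -9851895965/531443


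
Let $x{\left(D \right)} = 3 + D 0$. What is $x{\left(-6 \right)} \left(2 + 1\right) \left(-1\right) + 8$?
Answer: $-1$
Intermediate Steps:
$x{\left(D \right)} = 3$ ($x{\left(D \right)} = 3 + 0 = 3$)
$x{\left(-6 \right)} \left(2 + 1\right) \left(-1\right) + 8 = 3 \left(2 + 1\right) \left(-1\right) + 8 = 3 \cdot 3 \left(-1\right) + 8 = 3 \left(-3\right) + 8 = -9 + 8 = -1$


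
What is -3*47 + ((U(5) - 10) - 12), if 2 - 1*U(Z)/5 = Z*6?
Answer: -303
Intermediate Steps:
U(Z) = 10 - 30*Z (U(Z) = 10 - 5*Z*6 = 10 - 30*Z)
-3*47 + ((U(5) - 10) - 12) = -3*47 + (((10 - 30*5) - 10) - 12) = -141 + (((10 - 150) - 10) - 12) = -141 + ((-140 - 10) - 12) = -141 + (-150 - 12) = -141 - 162 = -303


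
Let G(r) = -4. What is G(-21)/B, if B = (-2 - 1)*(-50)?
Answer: -2/75 ≈ -0.026667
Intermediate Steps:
B = 150 (B = -3*(-50) = 150)
G(-21)/B = -4/150 = -4*1/150 = -2/75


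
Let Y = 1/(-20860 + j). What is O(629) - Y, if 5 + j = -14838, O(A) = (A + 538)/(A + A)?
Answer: 41666659/44914374 ≈ 0.92769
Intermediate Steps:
O(A) = (538 + A)/(2*A) (O(A) = (538 + A)/((2*A)) = (538 + A)*(1/(2*A)) = (538 + A)/(2*A))
j = -14843 (j = -5 - 14838 = -14843)
Y = -1/35703 (Y = 1/(-20860 - 14843) = 1/(-35703) = -1/35703 ≈ -2.8009e-5)
O(629) - Y = (½)*(538 + 629)/629 - 1*(-1/35703) = (½)*(1/629)*1167 + 1/35703 = 1167/1258 + 1/35703 = 41666659/44914374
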